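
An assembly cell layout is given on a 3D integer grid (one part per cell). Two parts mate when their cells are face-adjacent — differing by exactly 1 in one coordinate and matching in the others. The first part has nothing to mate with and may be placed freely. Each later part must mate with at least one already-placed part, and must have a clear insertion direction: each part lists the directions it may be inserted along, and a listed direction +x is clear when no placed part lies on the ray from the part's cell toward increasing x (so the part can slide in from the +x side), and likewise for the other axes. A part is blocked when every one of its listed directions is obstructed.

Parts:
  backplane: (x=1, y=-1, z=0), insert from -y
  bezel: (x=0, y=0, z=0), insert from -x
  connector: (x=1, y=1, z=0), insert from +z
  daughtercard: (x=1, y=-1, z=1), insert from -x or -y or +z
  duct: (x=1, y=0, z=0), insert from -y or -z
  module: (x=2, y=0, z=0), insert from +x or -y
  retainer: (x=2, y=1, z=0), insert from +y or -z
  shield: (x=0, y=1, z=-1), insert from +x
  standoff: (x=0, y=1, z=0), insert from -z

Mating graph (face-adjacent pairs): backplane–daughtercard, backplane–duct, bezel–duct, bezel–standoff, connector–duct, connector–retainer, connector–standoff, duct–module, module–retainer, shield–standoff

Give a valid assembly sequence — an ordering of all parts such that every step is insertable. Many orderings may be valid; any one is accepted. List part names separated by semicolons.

standoff; shield; connector; retainer; module; bezel; duct; backplane; daughtercard

1. standoff@(0, 1, 0) [-z clear] — {standoff}
2. shield@(0, 1, -1) [+x clear] — {shield, standoff}
3. connector@(1, 1, 0) [+z clear] — {connector, shield, standoff}
4. retainer@(2, 1, 0) [+y clear] — {connector, retainer, shield, standoff}
5. module@(2, 0, 0) [+x clear] — {connector, module, retainer, shield, standoff}
6. bezel@(0, 0, 0) [-x clear] — {bezel, connector, module, retainer, shield, standoff}
7. duct@(1, 0, 0) [-y clear] — {bezel, connector, duct, module, retainer, shield, standoff}
8. backplane@(1, -1, 0) [-y clear] — {backplane, bezel, connector, duct, module, retainer, shield, standoff}
9. daughtercard@(1, -1, 1) [-x clear] — {backplane, bezel, connector, daughtercard, duct, module, retainer, shield, standoff}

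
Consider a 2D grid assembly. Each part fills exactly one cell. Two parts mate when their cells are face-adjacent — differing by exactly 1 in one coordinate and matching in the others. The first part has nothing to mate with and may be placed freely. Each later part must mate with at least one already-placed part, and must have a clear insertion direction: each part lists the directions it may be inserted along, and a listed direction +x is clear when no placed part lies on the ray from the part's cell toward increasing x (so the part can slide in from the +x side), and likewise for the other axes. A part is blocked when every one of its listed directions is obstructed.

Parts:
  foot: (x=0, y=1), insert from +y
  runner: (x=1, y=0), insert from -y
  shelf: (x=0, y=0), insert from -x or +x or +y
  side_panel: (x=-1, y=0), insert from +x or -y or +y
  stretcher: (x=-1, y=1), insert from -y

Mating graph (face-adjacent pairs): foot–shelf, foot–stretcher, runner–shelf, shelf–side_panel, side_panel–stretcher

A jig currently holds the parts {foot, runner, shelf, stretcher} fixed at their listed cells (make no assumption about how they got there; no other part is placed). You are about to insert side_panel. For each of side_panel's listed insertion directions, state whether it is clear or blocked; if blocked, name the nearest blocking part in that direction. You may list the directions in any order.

+x: nearest on ray is shelf@(0, 0) ⇒ blocked
-y: ray from side_panel(-1, 0) has no placed part ⇒ clear
+y: nearest on ray is stretcher@(-1, 1) ⇒ blocked

+x: blocked by shelf; +y: blocked by stretcher; -y: clear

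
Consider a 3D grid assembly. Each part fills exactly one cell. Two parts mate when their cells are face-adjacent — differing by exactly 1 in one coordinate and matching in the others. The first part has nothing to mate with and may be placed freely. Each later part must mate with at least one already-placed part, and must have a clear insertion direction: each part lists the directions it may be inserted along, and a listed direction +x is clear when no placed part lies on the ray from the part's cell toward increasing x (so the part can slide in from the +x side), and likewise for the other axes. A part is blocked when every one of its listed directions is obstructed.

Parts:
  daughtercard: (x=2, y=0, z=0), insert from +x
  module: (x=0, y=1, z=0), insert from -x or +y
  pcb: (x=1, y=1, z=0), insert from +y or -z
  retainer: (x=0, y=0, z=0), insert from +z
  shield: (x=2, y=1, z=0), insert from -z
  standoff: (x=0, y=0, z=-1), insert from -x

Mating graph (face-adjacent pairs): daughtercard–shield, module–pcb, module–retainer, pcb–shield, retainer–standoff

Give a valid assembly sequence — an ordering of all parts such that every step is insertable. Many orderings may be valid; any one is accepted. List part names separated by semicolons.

retainer; standoff; module; pcb; shield; daughtercard

1. retainer@(0, 0, 0) [+z clear] — {retainer}
2. standoff@(0, 0, -1) [-x clear] — {retainer, standoff}
3. module@(0, 1, 0) [-x clear] — {module, retainer, standoff}
4. pcb@(1, 1, 0) [+y clear] — {module, pcb, retainer, standoff}
5. shield@(2, 1, 0) [-z clear] — {module, pcb, retainer, shield, standoff}
6. daughtercard@(2, 0, 0) [+x clear] — {daughtercard, module, pcb, retainer, shield, standoff}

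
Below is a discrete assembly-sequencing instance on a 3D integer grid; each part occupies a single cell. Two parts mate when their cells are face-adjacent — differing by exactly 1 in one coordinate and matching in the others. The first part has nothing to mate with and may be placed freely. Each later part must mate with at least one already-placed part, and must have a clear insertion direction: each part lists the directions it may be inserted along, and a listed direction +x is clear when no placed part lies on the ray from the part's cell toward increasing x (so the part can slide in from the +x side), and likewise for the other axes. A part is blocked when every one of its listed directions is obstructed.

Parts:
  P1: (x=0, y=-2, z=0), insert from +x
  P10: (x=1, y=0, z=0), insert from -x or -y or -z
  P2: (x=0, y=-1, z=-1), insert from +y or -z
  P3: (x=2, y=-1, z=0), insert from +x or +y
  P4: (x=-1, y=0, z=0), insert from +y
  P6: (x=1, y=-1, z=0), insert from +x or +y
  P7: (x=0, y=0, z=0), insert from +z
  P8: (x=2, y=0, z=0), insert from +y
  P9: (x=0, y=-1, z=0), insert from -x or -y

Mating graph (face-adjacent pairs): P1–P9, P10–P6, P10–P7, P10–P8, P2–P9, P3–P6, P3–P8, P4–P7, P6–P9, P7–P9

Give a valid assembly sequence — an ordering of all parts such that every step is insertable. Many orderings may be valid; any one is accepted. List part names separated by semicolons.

P10; P7; P6; P8; P3; P4; P9; P2; P1

1. P10@(1, 0, 0) [-x clear] — {P10}
2. P7@(0, 0, 0) [+z clear] — {P10, P7}
3. P6@(1, -1, 0) [+x clear] — {P10, P6, P7}
4. P8@(2, 0, 0) [+y clear] — {P10, P6, P7, P8}
5. P3@(2, -1, 0) [+x clear] — {P10, P3, P6, P7, P8}
6. P4@(-1, 0, 0) [+y clear] — {P10, P3, P4, P6, P7, P8}
7. P9@(0, -1, 0) [-x clear] — {P10, P3, P4, P6, P7, P8, P9}
8. P2@(0, -1, -1) [+y clear] — {P10, P2, P3, P4, P6, P7, P8, P9}
9. P1@(0, -2, 0) [+x clear] — {P1, P10, P2, P3, P4, P6, P7, P8, P9}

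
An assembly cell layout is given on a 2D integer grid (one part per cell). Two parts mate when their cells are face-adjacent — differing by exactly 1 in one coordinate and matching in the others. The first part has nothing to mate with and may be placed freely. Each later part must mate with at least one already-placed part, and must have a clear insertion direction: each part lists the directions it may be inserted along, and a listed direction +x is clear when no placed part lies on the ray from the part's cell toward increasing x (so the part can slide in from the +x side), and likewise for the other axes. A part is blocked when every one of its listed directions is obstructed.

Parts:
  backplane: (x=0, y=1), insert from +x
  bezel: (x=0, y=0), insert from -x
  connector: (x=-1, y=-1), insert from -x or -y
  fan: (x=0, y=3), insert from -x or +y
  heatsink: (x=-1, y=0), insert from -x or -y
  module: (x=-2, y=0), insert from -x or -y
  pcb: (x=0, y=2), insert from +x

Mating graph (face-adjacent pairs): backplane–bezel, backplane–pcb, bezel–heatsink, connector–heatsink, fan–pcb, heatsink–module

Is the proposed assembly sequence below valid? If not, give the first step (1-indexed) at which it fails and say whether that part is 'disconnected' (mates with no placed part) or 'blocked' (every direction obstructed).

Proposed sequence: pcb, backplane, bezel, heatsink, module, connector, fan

1. pcb@(0, 2) [+x clear] — {pcb}
2. backplane@(0, 1) [+x clear] — {backplane, pcb}
3. bezel@(0, 0) [-x clear] — {backplane, bezel, pcb}
4. heatsink@(-1, 0) [-x clear] — {backplane, bezel, heatsink, pcb}
5. module@(-2, 0) [-x clear] — {backplane, bezel, heatsink, module, pcb}
6. connector@(-1, -1) [-x clear] — {backplane, bezel, connector, heatsink, module, pcb}
7. fan@(0, 3) [-x clear] — {backplane, bezel, connector, fan, heatsink, module, pcb}

Valid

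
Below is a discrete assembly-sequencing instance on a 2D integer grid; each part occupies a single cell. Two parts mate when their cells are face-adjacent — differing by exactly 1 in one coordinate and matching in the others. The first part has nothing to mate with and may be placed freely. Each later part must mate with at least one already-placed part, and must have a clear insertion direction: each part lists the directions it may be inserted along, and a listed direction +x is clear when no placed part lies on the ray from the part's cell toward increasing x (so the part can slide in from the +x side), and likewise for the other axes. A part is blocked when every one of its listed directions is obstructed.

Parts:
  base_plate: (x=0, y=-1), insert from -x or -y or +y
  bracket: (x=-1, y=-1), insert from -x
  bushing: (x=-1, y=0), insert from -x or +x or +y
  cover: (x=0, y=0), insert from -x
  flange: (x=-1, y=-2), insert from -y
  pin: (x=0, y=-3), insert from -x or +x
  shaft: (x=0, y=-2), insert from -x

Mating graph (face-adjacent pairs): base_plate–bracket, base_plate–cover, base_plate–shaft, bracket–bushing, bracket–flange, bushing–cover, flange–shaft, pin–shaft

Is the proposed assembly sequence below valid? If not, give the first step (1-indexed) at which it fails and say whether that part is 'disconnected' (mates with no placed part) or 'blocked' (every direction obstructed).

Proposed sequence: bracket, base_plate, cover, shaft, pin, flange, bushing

Valid

1. bracket@(-1, -1) [-x clear] — {bracket}
2. base_plate@(0, -1) [-y clear] — {base_plate, bracket}
3. cover@(0, 0) [-x clear] — {base_plate, bracket, cover}
4. shaft@(0, -2) [-x clear] — {base_plate, bracket, cover, shaft}
5. pin@(0, -3) [-x clear] — {base_plate, bracket, cover, pin, shaft}
6. flange@(-1, -2) [-y clear] — {base_plate, bracket, cover, flange, pin, shaft}
7. bushing@(-1, 0) [-x clear] — {base_plate, bracket, bushing, cover, flange, pin, shaft}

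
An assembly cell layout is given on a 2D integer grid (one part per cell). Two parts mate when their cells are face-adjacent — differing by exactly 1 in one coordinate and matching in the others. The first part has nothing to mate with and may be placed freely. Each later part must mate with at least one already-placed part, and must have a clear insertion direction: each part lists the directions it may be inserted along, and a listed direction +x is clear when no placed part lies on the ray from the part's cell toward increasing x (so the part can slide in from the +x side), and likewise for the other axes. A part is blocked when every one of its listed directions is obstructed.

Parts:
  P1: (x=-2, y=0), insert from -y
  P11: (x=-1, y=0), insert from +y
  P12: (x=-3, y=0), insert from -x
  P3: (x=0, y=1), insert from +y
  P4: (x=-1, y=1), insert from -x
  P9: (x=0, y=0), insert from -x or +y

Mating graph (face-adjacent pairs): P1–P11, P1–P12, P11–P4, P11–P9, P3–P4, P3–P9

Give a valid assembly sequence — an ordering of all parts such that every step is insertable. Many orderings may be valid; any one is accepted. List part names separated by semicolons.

1. P3@(0, 1) [+y clear] — {P3}
2. P9@(0, 0) [-x clear] — {P3, P9}
3. P11@(-1, 0) [+y clear] — {P11, P3, P9}
4. P4@(-1, 1) [-x clear] — {P11, P3, P4, P9}
5. P1@(-2, 0) [-y clear] — {P1, P11, P3, P4, P9}
6. P12@(-3, 0) [-x clear] — {P1, P11, P12, P3, P4, P9}

P3; P9; P11; P4; P1; P12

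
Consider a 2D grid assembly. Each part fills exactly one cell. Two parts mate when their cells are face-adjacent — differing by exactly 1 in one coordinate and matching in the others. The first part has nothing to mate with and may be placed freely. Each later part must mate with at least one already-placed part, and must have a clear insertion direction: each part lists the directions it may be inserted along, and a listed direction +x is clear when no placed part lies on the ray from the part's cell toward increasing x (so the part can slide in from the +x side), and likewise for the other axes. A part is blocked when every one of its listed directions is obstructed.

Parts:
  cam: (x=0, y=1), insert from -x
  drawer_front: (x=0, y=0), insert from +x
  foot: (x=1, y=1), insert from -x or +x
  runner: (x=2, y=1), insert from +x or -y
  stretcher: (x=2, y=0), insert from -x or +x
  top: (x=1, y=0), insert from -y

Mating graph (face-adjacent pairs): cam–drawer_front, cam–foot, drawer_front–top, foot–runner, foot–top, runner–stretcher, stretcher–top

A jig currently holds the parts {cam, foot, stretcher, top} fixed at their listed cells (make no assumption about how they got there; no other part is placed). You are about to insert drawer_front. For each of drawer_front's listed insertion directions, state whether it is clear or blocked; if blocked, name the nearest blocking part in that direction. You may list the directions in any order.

+x: blocked by top

+x: nearest on ray is top@(1, 0) ⇒ blocked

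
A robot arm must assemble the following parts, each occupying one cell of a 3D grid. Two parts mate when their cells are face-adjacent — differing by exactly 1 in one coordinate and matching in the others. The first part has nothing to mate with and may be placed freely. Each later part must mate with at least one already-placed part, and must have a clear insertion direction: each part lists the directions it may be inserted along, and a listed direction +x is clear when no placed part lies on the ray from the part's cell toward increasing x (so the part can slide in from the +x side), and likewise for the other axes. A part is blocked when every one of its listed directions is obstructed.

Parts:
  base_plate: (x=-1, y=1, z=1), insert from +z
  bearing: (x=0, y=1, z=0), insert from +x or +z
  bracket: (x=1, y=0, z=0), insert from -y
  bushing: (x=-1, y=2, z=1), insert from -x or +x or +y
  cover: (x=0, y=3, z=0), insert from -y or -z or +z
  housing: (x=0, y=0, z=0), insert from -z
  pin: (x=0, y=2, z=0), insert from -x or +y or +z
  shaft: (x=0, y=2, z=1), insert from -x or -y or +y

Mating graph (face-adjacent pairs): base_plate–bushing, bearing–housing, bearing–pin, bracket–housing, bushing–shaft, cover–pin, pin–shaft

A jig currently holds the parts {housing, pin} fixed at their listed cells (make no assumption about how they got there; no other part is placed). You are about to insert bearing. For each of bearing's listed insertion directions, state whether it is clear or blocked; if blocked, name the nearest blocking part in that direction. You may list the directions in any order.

+x: clear; +z: clear

+x: ray from bearing(0, 1, 0) has no placed part ⇒ clear
+z: ray from bearing(0, 1, 0) has no placed part ⇒ clear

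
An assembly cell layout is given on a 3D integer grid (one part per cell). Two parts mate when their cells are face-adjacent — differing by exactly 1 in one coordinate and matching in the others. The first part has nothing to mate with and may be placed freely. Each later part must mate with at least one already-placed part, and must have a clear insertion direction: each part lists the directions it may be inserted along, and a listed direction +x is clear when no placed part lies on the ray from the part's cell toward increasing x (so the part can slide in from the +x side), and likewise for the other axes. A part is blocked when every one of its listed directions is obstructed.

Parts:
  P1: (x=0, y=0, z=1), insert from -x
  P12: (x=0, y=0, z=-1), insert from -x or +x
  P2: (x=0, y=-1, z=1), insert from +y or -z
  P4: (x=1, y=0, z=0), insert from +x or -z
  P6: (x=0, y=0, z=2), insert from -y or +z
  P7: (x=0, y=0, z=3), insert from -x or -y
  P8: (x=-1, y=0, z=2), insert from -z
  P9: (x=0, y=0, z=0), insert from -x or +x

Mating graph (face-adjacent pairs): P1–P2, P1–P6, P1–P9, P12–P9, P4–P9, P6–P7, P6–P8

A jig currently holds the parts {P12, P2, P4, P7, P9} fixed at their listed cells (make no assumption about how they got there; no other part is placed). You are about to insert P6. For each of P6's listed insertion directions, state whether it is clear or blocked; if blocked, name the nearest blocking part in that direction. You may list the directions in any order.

-y: ray from P6(0, 0, 2) has no placed part ⇒ clear
+z: nearest on ray is P7@(0, 0, 3) ⇒ blocked

+z: blocked by P7; -y: clear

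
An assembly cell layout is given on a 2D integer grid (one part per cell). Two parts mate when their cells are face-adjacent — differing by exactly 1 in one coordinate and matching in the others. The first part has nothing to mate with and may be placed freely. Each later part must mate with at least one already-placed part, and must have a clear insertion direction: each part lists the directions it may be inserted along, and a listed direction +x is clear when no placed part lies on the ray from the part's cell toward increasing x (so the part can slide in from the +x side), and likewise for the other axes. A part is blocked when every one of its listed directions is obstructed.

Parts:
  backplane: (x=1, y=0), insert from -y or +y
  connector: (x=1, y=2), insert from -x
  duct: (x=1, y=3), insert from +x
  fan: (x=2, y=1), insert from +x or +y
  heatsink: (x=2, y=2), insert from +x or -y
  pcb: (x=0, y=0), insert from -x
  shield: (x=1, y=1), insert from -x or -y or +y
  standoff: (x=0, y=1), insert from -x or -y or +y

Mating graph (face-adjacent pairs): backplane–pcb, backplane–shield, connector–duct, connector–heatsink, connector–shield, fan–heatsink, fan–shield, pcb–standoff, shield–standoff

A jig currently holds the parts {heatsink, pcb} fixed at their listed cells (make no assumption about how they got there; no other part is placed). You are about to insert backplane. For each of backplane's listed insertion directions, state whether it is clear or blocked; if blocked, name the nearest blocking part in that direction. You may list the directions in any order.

-y: ray from backplane(1, 0) has no placed part ⇒ clear
+y: ray from backplane(1, 0) has no placed part ⇒ clear

+y: clear; -y: clear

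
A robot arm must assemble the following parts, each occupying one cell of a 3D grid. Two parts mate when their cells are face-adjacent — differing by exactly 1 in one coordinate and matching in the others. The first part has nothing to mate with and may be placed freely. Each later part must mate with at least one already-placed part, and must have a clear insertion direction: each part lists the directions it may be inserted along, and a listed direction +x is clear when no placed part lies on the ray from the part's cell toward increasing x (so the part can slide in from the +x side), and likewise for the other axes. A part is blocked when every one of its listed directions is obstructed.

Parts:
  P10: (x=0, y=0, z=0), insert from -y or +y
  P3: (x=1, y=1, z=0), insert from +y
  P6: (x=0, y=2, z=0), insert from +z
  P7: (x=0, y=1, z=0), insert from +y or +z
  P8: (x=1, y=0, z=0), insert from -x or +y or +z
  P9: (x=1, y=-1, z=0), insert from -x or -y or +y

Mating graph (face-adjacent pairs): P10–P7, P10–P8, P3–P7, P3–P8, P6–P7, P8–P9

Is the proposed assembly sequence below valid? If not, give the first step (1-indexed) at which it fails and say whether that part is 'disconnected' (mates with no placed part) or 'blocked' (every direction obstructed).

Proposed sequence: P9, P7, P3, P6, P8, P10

1. P9@(1, -1, 0) [-x clear] — {P9}
2. P7@(0, 1, 0) — no placed neighbour ⇒ disconnected

Invalid at step 2 (disconnected)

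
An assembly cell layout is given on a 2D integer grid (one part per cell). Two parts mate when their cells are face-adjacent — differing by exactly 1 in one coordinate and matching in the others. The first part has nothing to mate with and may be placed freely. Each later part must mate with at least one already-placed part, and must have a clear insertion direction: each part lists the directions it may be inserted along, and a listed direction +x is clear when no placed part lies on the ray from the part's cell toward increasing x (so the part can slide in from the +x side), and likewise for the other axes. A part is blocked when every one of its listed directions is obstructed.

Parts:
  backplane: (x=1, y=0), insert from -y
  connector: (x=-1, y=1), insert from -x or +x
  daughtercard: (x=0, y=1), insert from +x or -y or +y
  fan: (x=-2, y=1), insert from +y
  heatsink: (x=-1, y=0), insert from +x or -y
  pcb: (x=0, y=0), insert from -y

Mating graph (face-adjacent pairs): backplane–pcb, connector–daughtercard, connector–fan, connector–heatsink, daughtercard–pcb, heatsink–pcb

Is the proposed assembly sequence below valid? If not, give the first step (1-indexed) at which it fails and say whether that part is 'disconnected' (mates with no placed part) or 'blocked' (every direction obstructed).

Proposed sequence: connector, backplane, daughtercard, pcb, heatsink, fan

Invalid at step 2 (disconnected)

1. connector@(-1, 1) [-x clear] — {connector}
2. backplane@(1, 0) — no placed neighbour ⇒ disconnected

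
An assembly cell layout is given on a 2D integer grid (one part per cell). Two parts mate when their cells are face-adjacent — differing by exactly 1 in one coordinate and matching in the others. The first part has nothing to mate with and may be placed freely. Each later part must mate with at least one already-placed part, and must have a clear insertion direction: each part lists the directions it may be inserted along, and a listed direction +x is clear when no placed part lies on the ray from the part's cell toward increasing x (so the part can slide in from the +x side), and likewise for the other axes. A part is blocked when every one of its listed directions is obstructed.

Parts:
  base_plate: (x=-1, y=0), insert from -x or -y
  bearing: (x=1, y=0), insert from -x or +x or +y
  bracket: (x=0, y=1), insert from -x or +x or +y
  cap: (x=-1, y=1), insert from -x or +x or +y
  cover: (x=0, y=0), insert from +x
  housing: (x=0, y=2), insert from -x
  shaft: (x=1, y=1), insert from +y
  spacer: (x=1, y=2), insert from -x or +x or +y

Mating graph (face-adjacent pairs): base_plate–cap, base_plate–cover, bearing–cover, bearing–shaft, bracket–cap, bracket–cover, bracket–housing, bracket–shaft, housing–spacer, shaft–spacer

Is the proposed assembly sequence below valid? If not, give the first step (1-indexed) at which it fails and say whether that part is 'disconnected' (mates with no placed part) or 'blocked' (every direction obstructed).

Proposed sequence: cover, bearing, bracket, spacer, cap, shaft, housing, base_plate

1. cover@(0, 0) [+x clear] — {cover}
2. bearing@(1, 0) [+x clear] — {bearing, cover}
3. bracket@(0, 1) [-x clear] — {bearing, bracket, cover}
4. spacer@(1, 2) — no placed neighbour ⇒ disconnected

Invalid at step 4 (disconnected)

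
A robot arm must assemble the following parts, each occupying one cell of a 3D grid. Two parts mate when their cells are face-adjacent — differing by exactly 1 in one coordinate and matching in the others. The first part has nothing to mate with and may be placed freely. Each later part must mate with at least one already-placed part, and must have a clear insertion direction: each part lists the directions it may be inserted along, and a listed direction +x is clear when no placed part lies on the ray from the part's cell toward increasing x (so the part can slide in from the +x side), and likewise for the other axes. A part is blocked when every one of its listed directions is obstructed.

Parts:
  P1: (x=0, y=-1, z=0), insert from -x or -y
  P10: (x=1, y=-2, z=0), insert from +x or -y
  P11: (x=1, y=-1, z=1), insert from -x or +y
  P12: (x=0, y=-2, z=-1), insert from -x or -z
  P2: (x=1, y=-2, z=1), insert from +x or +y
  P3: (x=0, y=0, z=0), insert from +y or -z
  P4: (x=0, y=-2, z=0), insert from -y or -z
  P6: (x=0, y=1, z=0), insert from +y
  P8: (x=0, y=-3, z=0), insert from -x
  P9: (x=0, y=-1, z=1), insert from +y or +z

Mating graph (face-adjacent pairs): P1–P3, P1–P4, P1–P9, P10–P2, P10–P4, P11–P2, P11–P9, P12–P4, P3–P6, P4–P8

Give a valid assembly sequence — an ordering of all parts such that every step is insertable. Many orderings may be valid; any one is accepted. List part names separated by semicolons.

P1; P9; P11; P2; P10; P4; P8; P3; P6; P12

1. P1@(0, -1, 0) [-x clear] — {P1}
2. P9@(0, -1, 1) [+y clear] — {P1, P9}
3. P11@(1, -1, 1) [+y clear] — {P1, P11, P9}
4. P2@(1, -2, 1) [+x clear] — {P1, P11, P2, P9}
5. P10@(1, -2, 0) [+x clear] — {P1, P10, P11, P2, P9}
6. P4@(0, -2, 0) [-y clear] — {P1, P10, P11, P2, P4, P9}
7. P8@(0, -3, 0) [-x clear] — {P1, P10, P11, P2, P4, P8, P9}
8. P3@(0, 0, 0) [+y clear] — {P1, P10, P11, P2, P3, P4, P8, P9}
9. P6@(0, 1, 0) [+y clear] — {P1, P10, P11, P2, P3, P4, P6, P8, P9}
10. P12@(0, -2, -1) [-x clear] — {P1, P10, P11, P12, P2, P3, P4, P6, P8, P9}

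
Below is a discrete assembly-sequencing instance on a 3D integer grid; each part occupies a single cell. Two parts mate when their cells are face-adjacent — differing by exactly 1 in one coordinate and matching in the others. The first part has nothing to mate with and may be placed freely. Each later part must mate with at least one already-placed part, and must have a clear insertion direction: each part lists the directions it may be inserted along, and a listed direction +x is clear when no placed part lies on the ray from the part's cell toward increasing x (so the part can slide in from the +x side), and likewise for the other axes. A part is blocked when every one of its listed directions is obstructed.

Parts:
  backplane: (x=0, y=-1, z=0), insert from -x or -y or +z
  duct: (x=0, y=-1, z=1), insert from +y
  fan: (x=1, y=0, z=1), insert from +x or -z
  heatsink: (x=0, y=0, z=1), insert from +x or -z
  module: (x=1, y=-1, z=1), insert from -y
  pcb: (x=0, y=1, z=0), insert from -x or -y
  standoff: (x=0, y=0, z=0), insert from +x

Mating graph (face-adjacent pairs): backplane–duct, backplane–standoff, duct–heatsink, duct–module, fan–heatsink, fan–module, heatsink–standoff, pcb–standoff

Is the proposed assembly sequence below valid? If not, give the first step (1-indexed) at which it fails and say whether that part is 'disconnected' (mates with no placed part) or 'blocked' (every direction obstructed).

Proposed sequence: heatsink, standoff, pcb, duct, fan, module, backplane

Invalid at step 4 (blocked)

1. heatsink@(0, 0, 1) [+x clear] — {heatsink}
2. standoff@(0, 0, 0) [+x clear] — {heatsink, standoff}
3. pcb@(0, 1, 0) [-x clear] — {heatsink, pcb, standoff}
4. duct@(0, -1, 1) — +y all obstructed ⇒ blocked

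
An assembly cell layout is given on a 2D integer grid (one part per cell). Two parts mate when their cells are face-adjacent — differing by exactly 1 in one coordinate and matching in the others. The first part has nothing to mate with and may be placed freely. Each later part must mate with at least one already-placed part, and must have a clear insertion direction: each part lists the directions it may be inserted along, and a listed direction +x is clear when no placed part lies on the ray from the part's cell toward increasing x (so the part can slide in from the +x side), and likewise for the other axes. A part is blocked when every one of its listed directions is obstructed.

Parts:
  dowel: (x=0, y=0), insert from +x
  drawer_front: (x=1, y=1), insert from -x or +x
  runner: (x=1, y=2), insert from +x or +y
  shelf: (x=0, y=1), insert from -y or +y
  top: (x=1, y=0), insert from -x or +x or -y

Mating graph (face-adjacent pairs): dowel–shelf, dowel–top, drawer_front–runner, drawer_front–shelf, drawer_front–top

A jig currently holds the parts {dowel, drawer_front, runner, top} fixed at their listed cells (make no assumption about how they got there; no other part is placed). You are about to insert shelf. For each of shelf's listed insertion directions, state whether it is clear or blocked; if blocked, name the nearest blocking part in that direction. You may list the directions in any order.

-y: nearest on ray is dowel@(0, 0) ⇒ blocked
+y: ray from shelf(0, 1) has no placed part ⇒ clear

+y: clear; -y: blocked by dowel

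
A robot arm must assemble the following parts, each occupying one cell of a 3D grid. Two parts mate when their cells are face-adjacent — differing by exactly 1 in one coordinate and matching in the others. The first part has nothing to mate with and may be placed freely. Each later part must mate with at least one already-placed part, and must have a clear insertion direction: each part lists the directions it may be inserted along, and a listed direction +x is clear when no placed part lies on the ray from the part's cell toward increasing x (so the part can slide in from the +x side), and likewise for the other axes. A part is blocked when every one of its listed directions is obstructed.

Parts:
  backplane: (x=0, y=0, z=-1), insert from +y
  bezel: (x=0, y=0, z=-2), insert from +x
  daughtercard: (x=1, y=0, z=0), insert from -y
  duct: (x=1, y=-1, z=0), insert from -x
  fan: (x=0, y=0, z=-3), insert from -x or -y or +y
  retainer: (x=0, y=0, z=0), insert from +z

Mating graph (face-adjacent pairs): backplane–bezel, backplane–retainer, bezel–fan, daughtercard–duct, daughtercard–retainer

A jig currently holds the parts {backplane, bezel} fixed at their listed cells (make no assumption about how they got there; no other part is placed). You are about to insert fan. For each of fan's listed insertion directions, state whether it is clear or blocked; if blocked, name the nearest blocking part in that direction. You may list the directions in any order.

-x: ray from fan(0, 0, -3) has no placed part ⇒ clear
-y: ray from fan(0, 0, -3) has no placed part ⇒ clear
+y: ray from fan(0, 0, -3) has no placed part ⇒ clear

+y: clear; -x: clear; -y: clear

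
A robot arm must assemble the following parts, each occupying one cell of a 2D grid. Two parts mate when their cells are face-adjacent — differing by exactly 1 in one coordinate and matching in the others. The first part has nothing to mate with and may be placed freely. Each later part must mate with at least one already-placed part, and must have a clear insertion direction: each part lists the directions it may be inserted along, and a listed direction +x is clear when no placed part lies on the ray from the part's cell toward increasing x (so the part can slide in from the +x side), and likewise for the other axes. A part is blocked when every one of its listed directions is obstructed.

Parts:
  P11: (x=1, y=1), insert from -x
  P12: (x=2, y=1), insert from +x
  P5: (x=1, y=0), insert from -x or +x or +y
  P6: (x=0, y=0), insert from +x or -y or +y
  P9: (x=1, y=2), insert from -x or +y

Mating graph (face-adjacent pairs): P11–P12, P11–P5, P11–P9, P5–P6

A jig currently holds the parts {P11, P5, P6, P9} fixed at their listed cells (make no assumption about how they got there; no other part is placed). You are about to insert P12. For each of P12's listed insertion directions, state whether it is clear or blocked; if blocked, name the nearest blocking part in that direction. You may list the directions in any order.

+x: ray from P12(2, 1) has no placed part ⇒ clear

+x: clear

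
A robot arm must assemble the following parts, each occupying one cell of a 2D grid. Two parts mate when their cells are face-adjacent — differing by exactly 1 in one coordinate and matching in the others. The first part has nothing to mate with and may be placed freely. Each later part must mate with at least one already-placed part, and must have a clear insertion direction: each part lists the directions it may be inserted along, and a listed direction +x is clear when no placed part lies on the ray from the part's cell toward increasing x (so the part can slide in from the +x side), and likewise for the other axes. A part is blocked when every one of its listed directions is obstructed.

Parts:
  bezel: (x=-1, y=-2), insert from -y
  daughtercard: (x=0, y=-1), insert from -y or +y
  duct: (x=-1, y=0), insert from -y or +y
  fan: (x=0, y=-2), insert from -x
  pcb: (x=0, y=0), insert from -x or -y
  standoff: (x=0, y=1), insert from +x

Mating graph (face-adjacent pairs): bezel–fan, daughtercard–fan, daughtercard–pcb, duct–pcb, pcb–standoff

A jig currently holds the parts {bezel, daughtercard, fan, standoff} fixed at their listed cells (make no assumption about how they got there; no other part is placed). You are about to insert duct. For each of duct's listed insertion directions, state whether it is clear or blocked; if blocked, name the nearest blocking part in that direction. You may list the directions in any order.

-y: nearest on ray is bezel@(-1, -2) ⇒ blocked
+y: ray from duct(-1, 0) has no placed part ⇒ clear

+y: clear; -y: blocked by bezel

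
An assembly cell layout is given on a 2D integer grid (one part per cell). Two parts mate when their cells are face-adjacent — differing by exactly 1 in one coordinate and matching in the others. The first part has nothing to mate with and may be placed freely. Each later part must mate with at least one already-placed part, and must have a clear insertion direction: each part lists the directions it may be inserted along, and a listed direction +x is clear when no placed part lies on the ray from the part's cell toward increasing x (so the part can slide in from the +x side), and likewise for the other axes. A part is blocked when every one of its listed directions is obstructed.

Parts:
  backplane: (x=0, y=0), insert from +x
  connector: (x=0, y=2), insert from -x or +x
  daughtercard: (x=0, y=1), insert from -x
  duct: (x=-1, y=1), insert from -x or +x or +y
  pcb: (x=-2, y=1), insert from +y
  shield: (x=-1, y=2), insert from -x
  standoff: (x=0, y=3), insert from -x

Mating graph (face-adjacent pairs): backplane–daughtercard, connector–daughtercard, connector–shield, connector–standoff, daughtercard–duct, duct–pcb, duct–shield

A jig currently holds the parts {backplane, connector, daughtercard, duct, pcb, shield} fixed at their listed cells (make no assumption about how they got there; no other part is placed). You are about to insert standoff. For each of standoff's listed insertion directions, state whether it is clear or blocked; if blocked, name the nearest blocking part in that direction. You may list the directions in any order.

-x: clear

-x: ray from standoff(0, 3) has no placed part ⇒ clear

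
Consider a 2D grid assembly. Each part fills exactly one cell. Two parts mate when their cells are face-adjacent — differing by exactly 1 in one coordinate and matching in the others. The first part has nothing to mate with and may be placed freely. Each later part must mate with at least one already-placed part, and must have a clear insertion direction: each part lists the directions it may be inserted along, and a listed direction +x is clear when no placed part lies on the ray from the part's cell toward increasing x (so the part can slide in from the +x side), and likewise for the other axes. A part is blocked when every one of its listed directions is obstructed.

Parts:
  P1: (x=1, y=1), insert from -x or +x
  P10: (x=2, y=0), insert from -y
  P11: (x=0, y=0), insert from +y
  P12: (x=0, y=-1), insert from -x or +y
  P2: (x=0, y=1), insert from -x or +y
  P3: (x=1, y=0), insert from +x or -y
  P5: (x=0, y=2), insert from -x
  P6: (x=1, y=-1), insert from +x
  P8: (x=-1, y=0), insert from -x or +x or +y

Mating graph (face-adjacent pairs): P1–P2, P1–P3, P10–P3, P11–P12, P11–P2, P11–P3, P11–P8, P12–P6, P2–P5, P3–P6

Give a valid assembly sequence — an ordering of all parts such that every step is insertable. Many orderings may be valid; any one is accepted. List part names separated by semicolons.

P10; P3; P6; P12; P11; P8; P2; P5; P1

1. P10@(2, 0) [-y clear] — {P10}
2. P3@(1, 0) [-y clear] — {P10, P3}
3. P6@(1, -1) [+x clear] — {P10, P3, P6}
4. P12@(0, -1) [-x clear] — {P10, P12, P3, P6}
5. P11@(0, 0) [+y clear] — {P10, P11, P12, P3, P6}
6. P8@(-1, 0) [-x clear] — {P10, P11, P12, P3, P6, P8}
7. P2@(0, 1) [-x clear] — {P10, P11, P12, P2, P3, P6, P8}
8. P5@(0, 2) [-x clear] — {P10, P11, P12, P2, P3, P5, P6, P8}
9. P1@(1, 1) [+x clear] — {P1, P10, P11, P12, P2, P3, P5, P6, P8}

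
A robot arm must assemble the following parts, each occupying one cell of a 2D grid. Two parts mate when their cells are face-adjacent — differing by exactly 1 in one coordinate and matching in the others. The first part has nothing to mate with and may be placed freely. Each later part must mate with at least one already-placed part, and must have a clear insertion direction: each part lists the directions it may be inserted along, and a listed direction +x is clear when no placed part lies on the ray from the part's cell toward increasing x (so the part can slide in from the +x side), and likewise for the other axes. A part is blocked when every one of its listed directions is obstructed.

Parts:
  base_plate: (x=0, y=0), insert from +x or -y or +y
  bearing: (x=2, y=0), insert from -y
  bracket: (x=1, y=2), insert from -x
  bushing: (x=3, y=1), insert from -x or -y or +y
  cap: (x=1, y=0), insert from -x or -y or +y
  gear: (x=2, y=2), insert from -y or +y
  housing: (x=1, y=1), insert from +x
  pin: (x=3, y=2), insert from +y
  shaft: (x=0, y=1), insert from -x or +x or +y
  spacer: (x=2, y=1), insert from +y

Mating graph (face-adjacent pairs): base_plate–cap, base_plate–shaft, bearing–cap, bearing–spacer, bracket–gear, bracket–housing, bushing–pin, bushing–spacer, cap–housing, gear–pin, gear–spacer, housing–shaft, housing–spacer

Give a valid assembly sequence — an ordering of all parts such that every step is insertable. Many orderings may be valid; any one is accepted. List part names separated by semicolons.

shaft; base_plate; housing; bracket; spacer; gear; bearing; cap; bushing; pin

1. shaft@(0, 1) [-x clear] — {shaft}
2. base_plate@(0, 0) [+x clear] — {base_plate, shaft}
3. housing@(1, 1) [+x clear] — {base_plate, housing, shaft}
4. bracket@(1, 2) [-x clear] — {base_plate, bracket, housing, shaft}
5. spacer@(2, 1) [+y clear] — {base_plate, bracket, housing, shaft, spacer}
6. gear@(2, 2) [+y clear] — {base_plate, bracket, gear, housing, shaft, spacer}
7. bearing@(2, 0) [-y clear] — {base_plate, bearing, bracket, gear, housing, shaft, spacer}
8. cap@(1, 0) [-y clear] — {base_plate, bearing, bracket, cap, gear, housing, shaft, spacer}
9. bushing@(3, 1) [-y clear] — {base_plate, bearing, bracket, bushing, cap, gear, housing, shaft, spacer}
10. pin@(3, 2) [+y clear] — {base_plate, bearing, bracket, bushing, cap, gear, housing, pin, shaft, spacer}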